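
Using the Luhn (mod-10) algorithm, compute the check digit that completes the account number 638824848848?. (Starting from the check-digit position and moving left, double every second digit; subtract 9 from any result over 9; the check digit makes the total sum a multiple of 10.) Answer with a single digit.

Partial digits right→left: 8 4 8 8 4 8 4 2 8 8 3 6
Double every second digit counting from the check-digit position (so the 1st, 3rd, 5th, ... of the partial from the right).
  doubled (with −9 where >9): 7 7 8 8 7 6 → sum 43
  kept as-is: 4 8 8 2 8 6 → sum 36
Total = 43 + 36 = 79.
Check digit = (10 − (79 mod 10)) mod 10 = 1.

1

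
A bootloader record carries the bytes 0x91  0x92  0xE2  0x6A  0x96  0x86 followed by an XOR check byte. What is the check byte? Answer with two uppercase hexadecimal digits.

9B

XOR the bytes together:
  start with 0x91
  0x91 ⊕ 0x92 = 0x03
  0x03 ⊕ 0xE2 = 0xE1
  0xE1 ⊕ 0x6A = 0x8B
  0x8B ⊕ 0x96 = 0x1D
  0x1D ⊕ 0x86 = 0x9B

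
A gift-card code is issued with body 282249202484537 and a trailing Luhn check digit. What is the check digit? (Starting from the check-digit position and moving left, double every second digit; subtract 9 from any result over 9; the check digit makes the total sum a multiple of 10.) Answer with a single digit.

Partial digits right→left: 7 3 5 4 8 4 2 0 2 9 4 2 2 8 2
Double every second digit counting from the check-digit position (so the 1st, 3rd, 5th, ... of the partial from the right).
  doubled (with −9 where >9): 5 1 7 4 4 8 4 4 → sum 37
  kept as-is: 3 4 4 0 9 2 8 → sum 30
Total = 37 + 30 = 67.
Check digit = (10 − (67 mod 10)) mod 10 = 3.

3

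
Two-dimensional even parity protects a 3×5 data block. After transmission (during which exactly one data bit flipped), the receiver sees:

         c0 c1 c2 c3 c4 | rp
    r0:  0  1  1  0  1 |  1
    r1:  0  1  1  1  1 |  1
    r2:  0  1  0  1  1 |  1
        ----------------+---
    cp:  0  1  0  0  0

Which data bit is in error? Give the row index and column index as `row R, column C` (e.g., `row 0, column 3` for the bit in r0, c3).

Recompute each row's even parity and compare to rp:
  r0: data parity 1, sent rp 1 → ok
  r1: data parity 0, sent rp 1 → mismatch
  r2: data parity 1, sent rp 1 → ok
Recompute each column's even parity and compare to cp:
  c0: data parity 0, sent cp 0 → ok
  c1: data parity 1, sent cp 1 → ok
  c2: data parity 0, sent cp 0 → ok
  c3: data parity 0, sent cp 0 → ok
  c4: data parity 1, sent cp 0 → mismatch
Exactly one row (r1) and one column (c4) fail → the flipped bit is at their intersection.

row 1, column 4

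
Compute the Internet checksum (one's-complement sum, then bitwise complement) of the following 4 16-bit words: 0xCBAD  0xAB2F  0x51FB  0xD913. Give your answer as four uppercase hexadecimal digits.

One's-complement addition (fold any carry out of bit 15 back into bit 0):
  0xCBAD + 0xAB2F = 0x176DC → wrap carry → 0x76DD
  0x76DD + 0x51FB = 0x0C8D8
  0xC8D8 + 0xD913 = 0x1A1EB → wrap carry → 0xA1EC
One's-complement sum = 0xA1EC.
Checksum = ~0xA1EC & 0xFFFF = 0x5E13.

5E13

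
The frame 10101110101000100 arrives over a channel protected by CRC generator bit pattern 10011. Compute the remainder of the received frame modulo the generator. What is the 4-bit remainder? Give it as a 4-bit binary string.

0000

Modulo-2 division of 10101110101000100 by 10011:
  pos 0: 10101 XOR 10011 = 00110
  pos 2: 11011 XOR 10011 = 01000
  pos 3: 10000 XOR 10011 = 00011
  pos 6: 11101 XOR 10011 = 01110
  pos 7: 11100 XOR 10011 = 01111
  pos 8: 11110 XOR 10011 = 01101
  pos 9: 11010 XOR 10011 = 01001
  pos 10: 10011 XOR 10011 = 00000
Remainder = 0000 (zero — the frame passes the CRC check).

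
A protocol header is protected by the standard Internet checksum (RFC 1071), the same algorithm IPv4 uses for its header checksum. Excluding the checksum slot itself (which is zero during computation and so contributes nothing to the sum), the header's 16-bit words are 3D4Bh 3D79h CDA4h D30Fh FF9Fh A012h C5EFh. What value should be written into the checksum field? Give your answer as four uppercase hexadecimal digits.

One's-complement addition (fold any carry out of bit 15 back into bit 0):
  0x3D4B + 0x3D79 = 0x07AC4
  0x7AC4 + 0xCDA4 = 0x14868 → wrap carry → 0x4869
  0x4869 + 0xD30F = 0x11B78 → wrap carry → 0x1B79
  0x1B79 + 0xFF9F = 0x11B18 → wrap carry → 0x1B19
  0x1B19 + 0xA012 = 0x0BB2B
  0xBB2B + 0xC5EF = 0x1811A → wrap carry → 0x811B
One's-complement sum = 0x811B.
Checksum = ~0x811B & 0xFFFF = 0x7EE4.

7EE4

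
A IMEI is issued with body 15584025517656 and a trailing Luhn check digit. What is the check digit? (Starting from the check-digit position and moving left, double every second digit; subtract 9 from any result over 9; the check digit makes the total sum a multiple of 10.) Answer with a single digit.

Partial digits right→left: 6 5 6 7 1 5 5 2 0 4 8 5 5 1
Double every second digit counting from the check-digit position (so the 1st, 3rd, 5th, ... of the partial from the right).
  doubled (with −9 where >9): 3 3 2 1 0 7 1 → sum 17
  kept as-is: 5 7 5 2 4 5 1 → sum 29
Total = 17 + 29 = 46.
Check digit = (10 − (46 mod 10)) mod 10 = 4.

4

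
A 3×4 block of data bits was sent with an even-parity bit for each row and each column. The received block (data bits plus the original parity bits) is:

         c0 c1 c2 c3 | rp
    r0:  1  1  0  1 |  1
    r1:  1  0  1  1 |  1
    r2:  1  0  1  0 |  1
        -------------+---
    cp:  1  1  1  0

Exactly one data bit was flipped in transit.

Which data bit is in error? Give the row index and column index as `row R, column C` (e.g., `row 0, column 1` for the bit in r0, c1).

Recompute each row's even parity and compare to rp:
  r0: data parity 1, sent rp 1 → ok
  r1: data parity 1, sent rp 1 → ok
  r2: data parity 0, sent rp 1 → mismatch
Recompute each column's even parity and compare to cp:
  c0: data parity 1, sent cp 1 → ok
  c1: data parity 1, sent cp 1 → ok
  c2: data parity 0, sent cp 1 → mismatch
  c3: data parity 0, sent cp 0 → ok
Exactly one row (r2) and one column (c2) fail → the flipped bit is at their intersection.

row 2, column 2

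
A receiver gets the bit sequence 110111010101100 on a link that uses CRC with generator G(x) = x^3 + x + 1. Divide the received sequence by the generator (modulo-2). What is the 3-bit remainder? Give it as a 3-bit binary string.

100

Modulo-2 division of 110111010101100 by 1011:
  pos 0: 1101 XOR 1011 = 0110
  pos 1: 1101 XOR 1011 = 0110
  pos 2: 1101 XOR 1011 = 0110
  pos 3: 1100 XOR 1011 = 0111
  pos 4: 1111 XOR 1011 = 0100
  pos 5: 1000 XOR 1011 = 0011
  pos 7: 1110 XOR 1011 = 0101
  pos 8: 1011 XOR 1011 = 0000
Remainder = 100 (nonzero — an error is detected).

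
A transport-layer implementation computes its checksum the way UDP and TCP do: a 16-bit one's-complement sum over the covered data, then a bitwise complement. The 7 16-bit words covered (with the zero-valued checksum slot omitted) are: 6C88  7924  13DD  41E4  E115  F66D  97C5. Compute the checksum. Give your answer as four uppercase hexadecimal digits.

5548

One's-complement addition (fold any carry out of bit 15 back into bit 0):
  0x6C88 + 0x7924 = 0x0E5AC
  0xE5AC + 0x13DD = 0x0F989
  0xF989 + 0x41E4 = 0x13B6D → wrap carry → 0x3B6E
  0x3B6E + 0xE115 = 0x11C83 → wrap carry → 0x1C84
  0x1C84 + 0xF66D = 0x112F1 → wrap carry → 0x12F2
  0x12F2 + 0x97C5 = 0x0AAB7
One's-complement sum = 0xAAB7.
Checksum = ~0xAAB7 & 0xFFFF = 0x5548.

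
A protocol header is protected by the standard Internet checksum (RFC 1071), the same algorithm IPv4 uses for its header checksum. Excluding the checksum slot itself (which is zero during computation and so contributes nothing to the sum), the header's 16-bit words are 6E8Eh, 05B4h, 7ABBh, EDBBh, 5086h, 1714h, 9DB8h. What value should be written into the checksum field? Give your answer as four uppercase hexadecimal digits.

One's-complement addition (fold any carry out of bit 15 back into bit 0):
  0x6E8E + 0x05B4 = 0x07442
  0x7442 + 0x7ABB = 0x0EEFD
  0xEEFD + 0xEDBB = 0x1DCB8 → wrap carry → 0xDCB9
  0xDCB9 + 0x5086 = 0x12D3F → wrap carry → 0x2D40
  0x2D40 + 0x1714 = 0x04454
  0x4454 + 0x9DB8 = 0x0E20C
One's-complement sum = 0xE20C.
Checksum = ~0xE20C & 0xFFFF = 0x1DF3.

1DF3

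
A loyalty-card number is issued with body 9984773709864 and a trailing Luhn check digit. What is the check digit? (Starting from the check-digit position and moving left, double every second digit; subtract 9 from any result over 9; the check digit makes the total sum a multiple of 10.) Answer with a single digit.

6

Partial digits right→left: 4 6 8 9 0 7 3 7 7 4 8 9 9
Double every second digit counting from the check-digit position (so the 1st, 3rd, 5th, ... of the partial from the right).
  doubled (with −9 where >9): 8 7 0 6 5 7 9 → sum 42
  kept as-is: 6 9 7 7 4 9 → sum 42
Total = 42 + 42 = 84.
Check digit = (10 − (84 mod 10)) mod 10 = 6.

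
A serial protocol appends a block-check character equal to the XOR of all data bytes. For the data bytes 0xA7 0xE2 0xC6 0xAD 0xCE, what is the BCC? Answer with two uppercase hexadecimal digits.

E0

XOR the bytes together:
  start with 0xA7
  0xA7 ⊕ 0xE2 = 0x45
  0x45 ⊕ 0xC6 = 0x83
  0x83 ⊕ 0xAD = 0x2E
  0x2E ⊕ 0xCE = 0xE0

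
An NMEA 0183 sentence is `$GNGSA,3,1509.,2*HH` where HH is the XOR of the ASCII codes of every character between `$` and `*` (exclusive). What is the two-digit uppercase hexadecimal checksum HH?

XOR the ASCII codes of the payload characters:
  'G' = 0x47 → acc = 0x47
  'N' = 0x4E → acc = 0x09
  'G' = 0x47 → acc = 0x4E
  'S' = 0x53 → acc = 0x1D
  'A' = 0x41 → acc = 0x5C
  ',' = 0x2C → acc = 0x70
  '3' = 0x33 → acc = 0x43
  ',' = 0x2C → acc = 0x6F
  '1' = 0x31 → acc = 0x5E
  '5' = 0x35 → acc = 0x6B
  '0' = 0x30 → acc = 0x5B
  '9' = 0x39 → acc = 0x62
  '.' = 0x2E → acc = 0x4C
  ',' = 0x2C → acc = 0x60
  '2' = 0x32 → acc = 0x52
Checksum = 0x52.

52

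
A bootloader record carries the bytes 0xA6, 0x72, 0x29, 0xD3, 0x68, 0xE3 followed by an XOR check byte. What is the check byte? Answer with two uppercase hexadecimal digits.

XOR the bytes together:
  start with 0xA6
  0xA6 ⊕ 0x72 = 0xD4
  0xD4 ⊕ 0x29 = 0xFD
  0xFD ⊕ 0xD3 = 0x2E
  0x2E ⊕ 0x68 = 0x46
  0x46 ⊕ 0xE3 = 0xA5

A5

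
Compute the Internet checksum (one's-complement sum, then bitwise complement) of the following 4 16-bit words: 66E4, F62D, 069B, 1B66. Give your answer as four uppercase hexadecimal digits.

One's-complement addition (fold any carry out of bit 15 back into bit 0):
  0x66E4 + 0xF62D = 0x15D11 → wrap carry → 0x5D12
  0x5D12 + 0x069B = 0x063AD
  0x63AD + 0x1B66 = 0x07F13
One's-complement sum = 0x7F13.
Checksum = ~0x7F13 & 0xFFFF = 0x80EC.

80EC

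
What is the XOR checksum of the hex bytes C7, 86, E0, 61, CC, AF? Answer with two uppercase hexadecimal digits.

A3

XOR the bytes together:
  start with 0xC7
  0xC7 ⊕ 0x86 = 0x41
  0x41 ⊕ 0xE0 = 0xA1
  0xA1 ⊕ 0x61 = 0xC0
  0xC0 ⊕ 0xCC = 0x0C
  0x0C ⊕ 0xAF = 0xA3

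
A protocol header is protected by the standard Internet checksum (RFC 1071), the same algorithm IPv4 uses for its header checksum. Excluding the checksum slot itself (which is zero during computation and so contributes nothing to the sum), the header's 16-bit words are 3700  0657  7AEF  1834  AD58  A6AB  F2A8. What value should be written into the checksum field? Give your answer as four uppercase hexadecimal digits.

One's-complement addition (fold any carry out of bit 15 back into bit 0):
  0x3700 + 0x0657 = 0x03D57
  0x3D57 + 0x7AEF = 0x0B846
  0xB846 + 0x1834 = 0x0D07A
  0xD07A + 0xAD58 = 0x17DD2 → wrap carry → 0x7DD3
  0x7DD3 + 0xA6AB = 0x1247E → wrap carry → 0x247F
  0x247F + 0xF2A8 = 0x11727 → wrap carry → 0x1728
One's-complement sum = 0x1728.
Checksum = ~0x1728 & 0xFFFF = 0xE8D7.

E8D7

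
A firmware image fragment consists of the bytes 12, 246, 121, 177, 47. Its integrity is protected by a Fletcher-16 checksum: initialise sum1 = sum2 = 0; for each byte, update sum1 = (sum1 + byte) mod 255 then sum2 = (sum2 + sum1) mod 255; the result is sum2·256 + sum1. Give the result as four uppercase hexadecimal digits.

175D

Running sums (mod 255):
  after byte 0 (12): sum1=12, sum2=12
  after byte 1 (246): sum1=3, sum2=15
  after byte 2 (121): sum1=124, sum2=139
  after byte 3 (177): sum1=46, sum2=185
  after byte 4 (47): sum1=93, sum2=23
Checksum = sum2·256 + sum1 = 23·256 + 93 = 5981 = 0x175D.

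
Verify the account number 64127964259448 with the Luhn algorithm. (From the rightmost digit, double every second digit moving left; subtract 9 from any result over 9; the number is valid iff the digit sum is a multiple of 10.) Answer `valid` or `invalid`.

From the right, keep odd positions and double even positions (subtract 9 from any doubled value over 9):
  doubled (positions 2,4,...): 8 9 4 3 5 2 3 → sum 34
  kept (positions 1,3,...): 8 4 5 4 9 2 4 → sum 36
Total = 70.
70 mod 10 = 0, so the number is valid.

valid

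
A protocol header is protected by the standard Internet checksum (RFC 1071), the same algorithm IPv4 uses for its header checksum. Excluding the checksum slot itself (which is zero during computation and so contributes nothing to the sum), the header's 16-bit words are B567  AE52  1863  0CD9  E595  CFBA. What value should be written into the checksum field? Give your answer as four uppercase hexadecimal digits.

C1B8

One's-complement addition (fold any carry out of bit 15 back into bit 0):
  0xB567 + 0xAE52 = 0x163B9 → wrap carry → 0x63BA
  0x63BA + 0x1863 = 0x07C1D
  0x7C1D + 0x0CD9 = 0x088F6
  0x88F6 + 0xE595 = 0x16E8B → wrap carry → 0x6E8C
  0x6E8C + 0xCFBA = 0x13E46 → wrap carry → 0x3E47
One's-complement sum = 0x3E47.
Checksum = ~0x3E47 & 0xFFFF = 0xC1B8.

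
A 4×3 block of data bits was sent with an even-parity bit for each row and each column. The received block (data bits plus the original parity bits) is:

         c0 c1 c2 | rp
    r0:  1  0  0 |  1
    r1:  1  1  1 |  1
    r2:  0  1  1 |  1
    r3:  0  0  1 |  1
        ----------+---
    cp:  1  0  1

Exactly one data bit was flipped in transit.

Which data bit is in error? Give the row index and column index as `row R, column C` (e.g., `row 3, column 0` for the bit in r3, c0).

row 2, column 0

Recompute each row's even parity and compare to rp:
  r0: data parity 1, sent rp 1 → ok
  r1: data parity 1, sent rp 1 → ok
  r2: data parity 0, sent rp 1 → mismatch
  r3: data parity 1, sent rp 1 → ok
Recompute each column's even parity and compare to cp:
  c0: data parity 0, sent cp 1 → mismatch
  c1: data parity 0, sent cp 0 → ok
  c2: data parity 1, sent cp 1 → ok
Exactly one row (r2) and one column (c0) fail → the flipped bit is at their intersection.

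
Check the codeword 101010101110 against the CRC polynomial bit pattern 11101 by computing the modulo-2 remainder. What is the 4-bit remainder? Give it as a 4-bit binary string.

0001

Modulo-2 division of 101010101110 by 11101:
  pos 0: 10101 XOR 11101 = 01000
  pos 1: 10000 XOR 11101 = 01101
  pos 2: 11011 XOR 11101 = 00110
  pos 4: 11001 XOR 11101 = 00100
  pos 6: 10011 XOR 11101 = 01110
  pos 7: 11100 XOR 11101 = 00001
Remainder = 0001 (nonzero — an error is detected).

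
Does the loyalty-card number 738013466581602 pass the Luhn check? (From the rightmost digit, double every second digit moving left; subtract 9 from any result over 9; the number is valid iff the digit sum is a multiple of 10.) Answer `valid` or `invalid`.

valid

From the right, keep odd positions and double even positions (subtract 9 from any doubled value over 9):
  doubled (positions 2,4,...): 0 2 1 3 6 0 6 → sum 18
  kept (positions 1,3,...): 2 6 8 6 4 1 8 7 → sum 42
Total = 60.
60 mod 10 = 0, so the number is valid.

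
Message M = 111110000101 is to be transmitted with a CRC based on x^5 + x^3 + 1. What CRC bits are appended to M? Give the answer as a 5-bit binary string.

Append 5 zeros: 11111000010100000. Divide by 101001 (XOR where the leading bit is 1):
  pos 0: 111110 XOR 101001 = 010111
  pos 1: 101110 XOR 101001 = 000111
  pos 4: 111001 XOR 101001 = 010000
  pos 5: 100000 XOR 101001 = 001001
  pos 7: 100110 XOR 101001 = 001111
  pos 9: 111100 XOR 101001 = 010101
  pos 10: 101010 XOR 101001 = 000011
Remainder (last 5 bits) = 00110. This is the CRC / FCS.

00110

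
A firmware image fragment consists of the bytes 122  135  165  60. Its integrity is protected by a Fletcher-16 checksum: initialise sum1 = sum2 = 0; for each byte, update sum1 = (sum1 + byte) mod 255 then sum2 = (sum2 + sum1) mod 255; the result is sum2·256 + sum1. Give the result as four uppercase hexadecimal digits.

Running sums (mod 255):
  after byte 0 (122): sum1=122, sum2=122
  after byte 1 (135): sum1=2, sum2=124
  after byte 2 (165): sum1=167, sum2=36
  after byte 3 (60): sum1=227, sum2=8
Checksum = sum2·256 + sum1 = 8·256 + 227 = 2275 = 0x08E3.

08E3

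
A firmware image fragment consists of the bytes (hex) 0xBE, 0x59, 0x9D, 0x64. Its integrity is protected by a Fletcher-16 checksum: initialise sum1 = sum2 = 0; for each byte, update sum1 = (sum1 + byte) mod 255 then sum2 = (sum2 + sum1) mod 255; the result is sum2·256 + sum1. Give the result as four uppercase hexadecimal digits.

A61A

Running sums (mod 255):
  after byte 0 (0xBE): sum1=190, sum2=190
  after byte 1 (0x59): sum1=24, sum2=214
  after byte 2 (0x9D): sum1=181, sum2=140
  after byte 3 (0x64): sum1=26, sum2=166
Checksum = sum2·256 + sum1 = 166·256 + 26 = 42522 = 0xA61A.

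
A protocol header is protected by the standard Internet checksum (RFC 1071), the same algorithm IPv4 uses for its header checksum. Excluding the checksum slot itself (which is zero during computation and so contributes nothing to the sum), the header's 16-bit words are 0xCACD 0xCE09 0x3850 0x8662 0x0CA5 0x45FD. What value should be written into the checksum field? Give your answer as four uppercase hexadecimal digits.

One's-complement addition (fold any carry out of bit 15 back into bit 0):
  0xCACD + 0xCE09 = 0x198D6 → wrap carry → 0x98D7
  0x98D7 + 0x3850 = 0x0D127
  0xD127 + 0x8662 = 0x15789 → wrap carry → 0x578A
  0x578A + 0x0CA5 = 0x0642F
  0x642F + 0x45FD = 0x0AA2C
One's-complement sum = 0xAA2C.
Checksum = ~0xAA2C & 0xFFFF = 0x55D3.

55D3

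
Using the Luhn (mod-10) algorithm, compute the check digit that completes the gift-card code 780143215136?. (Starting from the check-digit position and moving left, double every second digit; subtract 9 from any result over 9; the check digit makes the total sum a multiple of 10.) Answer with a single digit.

Partial digits right→left: 6 3 1 5 1 2 3 4 1 0 8 7
Double every second digit counting from the check-digit position (so the 1st, 3rd, 5th, ... of the partial from the right).
  doubled (with −9 where >9): 3 2 2 6 2 7 → sum 22
  kept as-is: 3 5 2 4 0 7 → sum 21
Total = 22 + 21 = 43.
Check digit = (10 − (43 mod 10)) mod 10 = 7.

7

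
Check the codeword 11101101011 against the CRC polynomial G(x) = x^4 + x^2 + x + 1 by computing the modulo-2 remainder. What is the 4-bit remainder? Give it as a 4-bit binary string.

Modulo-2 division of 11101101011 by 10111:
  pos 0: 11101 XOR 10111 = 01010
  pos 1: 10101 XOR 10111 = 00010
  pos 4: 10010 XOR 10111 = 00101
  pos 6: 10111 XOR 10111 = 00000
Remainder = 0000 (zero — the frame passes the CRC check).

0000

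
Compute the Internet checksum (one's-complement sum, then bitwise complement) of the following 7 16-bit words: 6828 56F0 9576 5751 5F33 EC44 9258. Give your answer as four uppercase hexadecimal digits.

One's-complement addition (fold any carry out of bit 15 back into bit 0):
  0x6828 + 0x56F0 = 0x0BF18
  0xBF18 + 0x9576 = 0x1548E → wrap carry → 0x548F
  0x548F + 0x5751 = 0x0ABE0
  0xABE0 + 0x5F33 = 0x10B13 → wrap carry → 0x0B14
  0x0B14 + 0xEC44 = 0x0F758
  0xF758 + 0x9258 = 0x189B0 → wrap carry → 0x89B1
One's-complement sum = 0x89B1.
Checksum = ~0x89B1 & 0xFFFF = 0x764E.

764E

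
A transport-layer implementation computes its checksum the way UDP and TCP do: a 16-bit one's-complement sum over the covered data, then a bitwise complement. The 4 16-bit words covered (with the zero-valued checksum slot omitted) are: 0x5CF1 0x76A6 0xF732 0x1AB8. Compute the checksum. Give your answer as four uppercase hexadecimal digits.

One's-complement addition (fold any carry out of bit 15 back into bit 0):
  0x5CF1 + 0x76A6 = 0x0D397
  0xD397 + 0xF732 = 0x1CAC9 → wrap carry → 0xCACA
  0xCACA + 0x1AB8 = 0x0E582
One's-complement sum = 0xE582.
Checksum = ~0xE582 & 0xFFFF = 0x1A7D.

1A7D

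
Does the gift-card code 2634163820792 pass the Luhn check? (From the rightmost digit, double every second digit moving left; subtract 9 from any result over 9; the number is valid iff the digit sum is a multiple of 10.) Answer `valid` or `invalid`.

valid

From the right, keep odd positions and double even positions (subtract 9 from any doubled value over 9):
  doubled (positions 2,4,...): 9 0 7 3 8 3 → sum 30
  kept (positions 1,3,...): 2 7 2 3 1 3 2 → sum 20
Total = 50.
50 mod 10 = 0, so the number is valid.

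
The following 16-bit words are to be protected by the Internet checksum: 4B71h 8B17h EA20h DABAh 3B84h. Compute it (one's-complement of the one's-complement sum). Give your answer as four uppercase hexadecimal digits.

2917

One's-complement addition (fold any carry out of bit 15 back into bit 0):
  0x4B71 + 0x8B17 = 0x0D688
  0xD688 + 0xEA20 = 0x1C0A8 → wrap carry → 0xC0A9
  0xC0A9 + 0xDABA = 0x19B63 → wrap carry → 0x9B64
  0x9B64 + 0x3B84 = 0x0D6E8
One's-complement sum = 0xD6E8.
Checksum = ~0xD6E8 & 0xFFFF = 0x2917.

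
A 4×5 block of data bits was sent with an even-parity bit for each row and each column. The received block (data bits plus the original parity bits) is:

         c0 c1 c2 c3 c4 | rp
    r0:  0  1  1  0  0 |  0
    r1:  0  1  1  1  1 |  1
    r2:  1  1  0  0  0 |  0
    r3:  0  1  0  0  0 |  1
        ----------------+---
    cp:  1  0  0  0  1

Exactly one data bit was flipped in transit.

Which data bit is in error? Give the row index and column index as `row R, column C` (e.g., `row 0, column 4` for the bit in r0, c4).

Recompute each row's even parity and compare to rp:
  r0: data parity 0, sent rp 0 → ok
  r1: data parity 0, sent rp 1 → mismatch
  r2: data parity 0, sent rp 0 → ok
  r3: data parity 1, sent rp 1 → ok
Recompute each column's even parity and compare to cp:
  c0: data parity 1, sent cp 1 → ok
  c1: data parity 0, sent cp 0 → ok
  c2: data parity 0, sent cp 0 → ok
  c3: data parity 1, sent cp 0 → mismatch
  c4: data parity 1, sent cp 1 → ok
Exactly one row (r1) and one column (c3) fail → the flipped bit is at their intersection.

row 1, column 3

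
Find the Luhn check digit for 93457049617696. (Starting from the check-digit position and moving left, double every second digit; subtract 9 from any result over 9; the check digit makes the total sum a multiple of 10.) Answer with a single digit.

0

Partial digits right→left: 6 9 6 7 1 6 9 4 0 7 5 4 3 9
Double every second digit counting from the check-digit position (so the 1st, 3rd, 5th, ... of the partial from the right).
  doubled (with −9 where >9): 3 3 2 9 0 1 6 → sum 24
  kept as-is: 9 7 6 4 7 4 9 → sum 46
Total = 24 + 46 = 70.
Check digit = (10 − (70 mod 10)) mod 10 = 0.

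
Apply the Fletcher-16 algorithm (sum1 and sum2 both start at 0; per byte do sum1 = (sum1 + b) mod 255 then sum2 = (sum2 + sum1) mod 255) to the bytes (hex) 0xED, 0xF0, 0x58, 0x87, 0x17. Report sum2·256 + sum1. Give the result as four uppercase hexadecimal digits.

98D5

Running sums (mod 255):
  after byte 0 (0xED): sum1=237, sum2=237
  after byte 1 (0xF0): sum1=222, sum2=204
  after byte 2 (0x58): sum1=55, sum2=4
  after byte 3 (0x87): sum1=190, sum2=194
  after byte 4 (0x17): sum1=213, sum2=152
Checksum = sum2·256 + sum1 = 152·256 + 213 = 39125 = 0x98D5.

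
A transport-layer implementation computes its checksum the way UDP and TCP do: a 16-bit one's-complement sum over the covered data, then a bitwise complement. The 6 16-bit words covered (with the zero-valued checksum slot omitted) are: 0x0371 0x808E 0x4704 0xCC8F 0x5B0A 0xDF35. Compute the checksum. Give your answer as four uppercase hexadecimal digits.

2E2C

One's-complement addition (fold any carry out of bit 15 back into bit 0):
  0x0371 + 0x808E = 0x083FF
  0x83FF + 0x4704 = 0x0CB03
  0xCB03 + 0xCC8F = 0x19792 → wrap carry → 0x9793
  0x9793 + 0x5B0A = 0x0F29D
  0xF29D + 0xDF35 = 0x1D1D2 → wrap carry → 0xD1D3
One's-complement sum = 0xD1D3.
Checksum = ~0xD1D3 & 0xFFFF = 0x2E2C.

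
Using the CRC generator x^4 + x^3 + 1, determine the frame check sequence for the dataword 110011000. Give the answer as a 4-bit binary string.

0111

Append 4 zeros: 1100110000000. Divide by 11001 (XOR where the leading bit is 1):
  pos 0: 11001 XOR 11001 = 00000
  pos 5: 10000 XOR 11001 = 01001
  pos 6: 10010 XOR 11001 = 01011
  pos 7: 10110 XOR 11001 = 01111
  pos 8: 11110 XOR 11001 = 00111
Remainder (last 4 bits) = 0111. This is the CRC / FCS.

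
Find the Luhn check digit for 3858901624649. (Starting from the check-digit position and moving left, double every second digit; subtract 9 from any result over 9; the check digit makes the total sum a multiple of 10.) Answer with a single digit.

6

Partial digits right→left: 9 4 6 4 2 6 1 0 9 8 5 8 3
Double every second digit counting from the check-digit position (so the 1st, 3rd, 5th, ... of the partial from the right).
  doubled (with −9 where >9): 9 3 4 2 9 1 6 → sum 34
  kept as-is: 4 4 6 0 8 8 → sum 30
Total = 34 + 30 = 64.
Check digit = (10 − (64 mod 10)) mod 10 = 6.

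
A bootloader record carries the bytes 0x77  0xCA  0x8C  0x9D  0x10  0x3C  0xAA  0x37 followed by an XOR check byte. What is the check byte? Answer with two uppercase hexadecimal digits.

1D

XOR the bytes together:
  start with 0x77
  0x77 ⊕ 0xCA = 0xBD
  0xBD ⊕ 0x8C = 0x31
  0x31 ⊕ 0x9D = 0xAC
  0xAC ⊕ 0x10 = 0xBC
  0xBC ⊕ 0x3C = 0x80
  0x80 ⊕ 0xAA = 0x2A
  0x2A ⊕ 0x37 = 0x1D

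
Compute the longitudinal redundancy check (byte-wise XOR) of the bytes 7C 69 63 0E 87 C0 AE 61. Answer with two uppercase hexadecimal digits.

F0

XOR the bytes together:
  start with 0x7C
  0x7C ⊕ 0x69 = 0x15
  0x15 ⊕ 0x63 = 0x76
  0x76 ⊕ 0x0E = 0x78
  0x78 ⊕ 0x87 = 0xFF
  0xFF ⊕ 0xC0 = 0x3F
  0x3F ⊕ 0xAE = 0x91
  0x91 ⊕ 0x61 = 0xF0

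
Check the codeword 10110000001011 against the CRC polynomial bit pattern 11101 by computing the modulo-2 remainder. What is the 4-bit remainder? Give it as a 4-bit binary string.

0000

Modulo-2 division of 10110000001011 by 11101:
  pos 0: 10110 XOR 11101 = 01011
  pos 1: 10110 XOR 11101 = 01011
  pos 2: 10110 XOR 11101 = 01011
  pos 3: 10110 XOR 11101 = 01011
  pos 4: 10110 XOR 11101 = 01011
  pos 5: 10110 XOR 11101 = 01011
  pos 6: 10111 XOR 11101 = 01010
  pos 7: 10100 XOR 11101 = 01001
  pos 8: 10011 XOR 11101 = 01110
  pos 9: 11101 XOR 11101 = 00000
Remainder = 0000 (zero — the frame passes the CRC check).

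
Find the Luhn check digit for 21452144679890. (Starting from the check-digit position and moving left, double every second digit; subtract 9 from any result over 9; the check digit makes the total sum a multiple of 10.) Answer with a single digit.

Partial digits right→left: 0 9 8 9 7 6 4 4 1 2 5 4 1 2
Double every second digit counting from the check-digit position (so the 1st, 3rd, 5th, ... of the partial from the right).
  doubled (with −9 where >9): 0 7 5 8 2 1 2 → sum 25
  kept as-is: 9 9 6 4 2 4 2 → sum 36
Total = 25 + 36 = 61.
Check digit = (10 − (61 mod 10)) mod 10 = 9.

9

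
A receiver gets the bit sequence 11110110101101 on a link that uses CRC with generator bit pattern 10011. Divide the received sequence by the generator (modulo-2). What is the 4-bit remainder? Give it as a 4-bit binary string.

Modulo-2 division of 11110110101101 by 10011:
  pos 0: 11110 XOR 10011 = 01101
  pos 1: 11011 XOR 10011 = 01000
  pos 2: 10001 XOR 10011 = 00010
  pos 5: 10010 XOR 10011 = 00001
  pos 9: 11101 XOR 10011 = 01110
Remainder = 1110 (nonzero — an error is detected).

1110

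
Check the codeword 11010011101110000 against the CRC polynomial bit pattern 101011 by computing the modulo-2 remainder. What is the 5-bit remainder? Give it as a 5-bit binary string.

10000

Modulo-2 division of 11010011101110000 by 101011:
  pos 0: 110100 XOR 101011 = 011111
  pos 1: 111111 XOR 101011 = 010100
  pos 2: 101001 XOR 101011 = 000010
  pos 6: 101011 XOR 101011 = 000000
Remainder = 10000 (nonzero — an error is detected).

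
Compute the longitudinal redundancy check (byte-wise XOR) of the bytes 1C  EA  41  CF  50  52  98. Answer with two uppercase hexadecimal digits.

E2

XOR the bytes together:
  start with 0x1C
  0x1C ⊕ 0xEA = 0xF6
  0xF6 ⊕ 0x41 = 0xB7
  0xB7 ⊕ 0xCF = 0x78
  0x78 ⊕ 0x50 = 0x28
  0x28 ⊕ 0x52 = 0x7A
  0x7A ⊕ 0x98 = 0xE2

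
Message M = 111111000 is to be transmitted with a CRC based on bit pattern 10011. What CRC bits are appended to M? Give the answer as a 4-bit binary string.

Append 4 zeros: 1111110000000. Divide by 10011 (XOR where the leading bit is 1):
  pos 0: 11111 XOR 10011 = 01100
  pos 1: 11001 XOR 10011 = 01010
  pos 2: 10100 XOR 10011 = 00111
  pos 4: 11100 XOR 10011 = 01111
  pos 5: 11110 XOR 10011 = 01101
  pos 6: 11010 XOR 10011 = 01001
  pos 7: 10010 XOR 10011 = 00001
Remainder (last 4 bits) = 0010. This is the CRC / FCS.

0010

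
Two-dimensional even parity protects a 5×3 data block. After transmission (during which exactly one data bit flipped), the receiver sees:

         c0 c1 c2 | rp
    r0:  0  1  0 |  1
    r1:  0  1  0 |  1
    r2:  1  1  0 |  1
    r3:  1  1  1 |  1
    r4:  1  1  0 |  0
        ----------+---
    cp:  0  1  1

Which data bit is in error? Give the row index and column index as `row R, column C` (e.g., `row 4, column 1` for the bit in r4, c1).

row 2, column 0

Recompute each row's even parity and compare to rp:
  r0: data parity 1, sent rp 1 → ok
  r1: data parity 1, sent rp 1 → ok
  r2: data parity 0, sent rp 1 → mismatch
  r3: data parity 1, sent rp 1 → ok
  r4: data parity 0, sent rp 0 → ok
Recompute each column's even parity and compare to cp:
  c0: data parity 1, sent cp 0 → mismatch
  c1: data parity 1, sent cp 1 → ok
  c2: data parity 1, sent cp 1 → ok
Exactly one row (r2) and one column (c0) fail → the flipped bit is at their intersection.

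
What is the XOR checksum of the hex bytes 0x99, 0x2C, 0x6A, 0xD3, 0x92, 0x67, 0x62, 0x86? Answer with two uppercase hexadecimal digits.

XOR the bytes together:
  start with 0x99
  0x99 ⊕ 0x2C = 0xB5
  0xB5 ⊕ 0x6A = 0xDF
  0xDF ⊕ 0xD3 = 0x0C
  0x0C ⊕ 0x92 = 0x9E
  0x9E ⊕ 0x67 = 0xF9
  0xF9 ⊕ 0x62 = 0x9B
  0x9B ⊕ 0x86 = 0x1D

1D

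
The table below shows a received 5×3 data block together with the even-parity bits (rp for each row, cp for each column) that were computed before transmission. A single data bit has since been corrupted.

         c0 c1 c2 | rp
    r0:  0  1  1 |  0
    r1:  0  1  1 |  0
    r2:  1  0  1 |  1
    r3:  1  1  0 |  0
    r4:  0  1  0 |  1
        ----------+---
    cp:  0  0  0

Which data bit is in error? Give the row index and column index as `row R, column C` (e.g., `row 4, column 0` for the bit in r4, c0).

Recompute each row's even parity and compare to rp:
  r0: data parity 0, sent rp 0 → ok
  r1: data parity 0, sent rp 0 → ok
  r2: data parity 0, sent rp 1 → mismatch
  r3: data parity 0, sent rp 0 → ok
  r4: data parity 1, sent rp 1 → ok
Recompute each column's even parity and compare to cp:
  c0: data parity 0, sent cp 0 → ok
  c1: data parity 0, sent cp 0 → ok
  c2: data parity 1, sent cp 0 → mismatch
Exactly one row (r2) and one column (c2) fail → the flipped bit is at their intersection.

row 2, column 2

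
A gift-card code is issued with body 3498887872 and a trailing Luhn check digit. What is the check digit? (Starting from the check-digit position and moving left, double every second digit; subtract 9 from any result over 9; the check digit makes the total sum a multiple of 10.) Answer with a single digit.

Partial digits right→left: 2 7 8 7 8 8 8 9 4 3
Double every second digit counting from the check-digit position (so the 1st, 3rd, 5th, ... of the partial from the right).
  doubled (with −9 where >9): 4 7 7 7 8 → sum 33
  kept as-is: 7 7 8 9 3 → sum 34
Total = 33 + 34 = 67.
Check digit = (10 − (67 mod 10)) mod 10 = 3.

3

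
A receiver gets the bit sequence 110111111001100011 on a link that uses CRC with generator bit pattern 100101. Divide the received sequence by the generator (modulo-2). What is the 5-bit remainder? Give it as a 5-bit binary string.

00111

Modulo-2 division of 110111111001100011 by 100101:
  pos 0: 110111 XOR 100101 = 010010
  pos 1: 100101 XOR 100101 = 000000
  pos 7: 110011 XOR 100101 = 010110
  pos 8: 101100 XOR 100101 = 001001
  pos 10: 100100 XOR 100101 = 000001
Remainder = 00111 (nonzero — an error is detected).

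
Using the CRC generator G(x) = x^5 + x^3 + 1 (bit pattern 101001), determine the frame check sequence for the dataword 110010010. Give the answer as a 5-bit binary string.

00100

Append 5 zeros: 11001001000000. Divide by 101001 (XOR where the leading bit is 1):
  pos 0: 110010 XOR 101001 = 011011
  pos 1: 110110 XOR 101001 = 011111
  pos 2: 111111 XOR 101001 = 010110
  pos 3: 101100 XOR 101001 = 000101
  pos 6: 101000 XOR 101001 = 000001
Remainder (last 5 bits) = 00100. This is the CRC / FCS.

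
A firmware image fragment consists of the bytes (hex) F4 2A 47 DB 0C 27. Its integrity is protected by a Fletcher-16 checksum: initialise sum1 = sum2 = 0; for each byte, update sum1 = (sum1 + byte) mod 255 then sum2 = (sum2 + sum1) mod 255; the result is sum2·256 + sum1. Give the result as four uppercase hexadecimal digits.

8075

Running sums (mod 255):
  after byte 0 (F4): sum1=244, sum2=244
  after byte 1 (2A): sum1=31, sum2=20
  after byte 2 (47): sum1=102, sum2=122
  after byte 3 (DB): sum1=66, sum2=188
  after byte 4 (0C): sum1=78, sum2=11
  after byte 5 (27): sum1=117, sum2=128
Checksum = sum2·256 + sum1 = 128·256 + 117 = 32885 = 0x8075.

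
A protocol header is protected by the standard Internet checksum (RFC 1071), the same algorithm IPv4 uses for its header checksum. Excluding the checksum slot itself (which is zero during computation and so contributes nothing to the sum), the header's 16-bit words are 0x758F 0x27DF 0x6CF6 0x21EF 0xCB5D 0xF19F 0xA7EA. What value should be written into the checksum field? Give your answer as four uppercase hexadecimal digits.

6EC3

One's-complement addition (fold any carry out of bit 15 back into bit 0):
  0x758F + 0x27DF = 0x09D6E
  0x9D6E + 0x6CF6 = 0x10A64 → wrap carry → 0x0A65
  0x0A65 + 0x21EF = 0x02C54
  0x2C54 + 0xCB5D = 0x0F7B1
  0xF7B1 + 0xF19F = 0x1E950 → wrap carry → 0xE951
  0xE951 + 0xA7EA = 0x1913B → wrap carry → 0x913C
One's-complement sum = 0x913C.
Checksum = ~0x913C & 0xFFFF = 0x6EC3.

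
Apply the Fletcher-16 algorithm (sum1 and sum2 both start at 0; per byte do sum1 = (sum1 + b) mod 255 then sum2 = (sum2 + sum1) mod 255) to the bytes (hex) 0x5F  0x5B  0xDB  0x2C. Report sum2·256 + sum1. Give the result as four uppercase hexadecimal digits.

73C2

Running sums (mod 255):
  after byte 0 (0x5F): sum1=95, sum2=95
  after byte 1 (0x5B): sum1=186, sum2=26
  after byte 2 (0xDB): sum1=150, sum2=176
  after byte 3 (0x2C): sum1=194, sum2=115
Checksum = sum2·256 + sum1 = 115·256 + 194 = 29634 = 0x73C2.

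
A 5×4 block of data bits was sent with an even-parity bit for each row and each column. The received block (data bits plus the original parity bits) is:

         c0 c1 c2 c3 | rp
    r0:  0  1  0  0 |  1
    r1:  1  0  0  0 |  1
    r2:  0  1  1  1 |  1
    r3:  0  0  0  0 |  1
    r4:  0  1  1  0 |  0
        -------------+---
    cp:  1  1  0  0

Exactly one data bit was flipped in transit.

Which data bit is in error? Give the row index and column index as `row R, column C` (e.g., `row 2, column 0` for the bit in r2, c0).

Recompute each row's even parity and compare to rp:
  r0: data parity 1, sent rp 1 → ok
  r1: data parity 1, sent rp 1 → ok
  r2: data parity 1, sent rp 1 → ok
  r3: data parity 0, sent rp 1 → mismatch
  r4: data parity 0, sent rp 0 → ok
Recompute each column's even parity and compare to cp:
  c0: data parity 1, sent cp 1 → ok
  c1: data parity 1, sent cp 1 → ok
  c2: data parity 0, sent cp 0 → ok
  c3: data parity 1, sent cp 0 → mismatch
Exactly one row (r3) and one column (c3) fail → the flipped bit is at their intersection.

row 3, column 3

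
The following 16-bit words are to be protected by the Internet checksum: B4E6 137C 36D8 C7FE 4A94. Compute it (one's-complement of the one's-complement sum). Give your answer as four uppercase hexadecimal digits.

One's-complement addition (fold any carry out of bit 15 back into bit 0):
  0xB4E6 + 0x137C = 0x0C862
  0xC862 + 0x36D8 = 0x0FF3A
  0xFF3A + 0xC7FE = 0x1C738 → wrap carry → 0xC739
  0xC739 + 0x4A94 = 0x111CD → wrap carry → 0x11CE
One's-complement sum = 0x11CE.
Checksum = ~0x11CE & 0xFFFF = 0xEE31.

EE31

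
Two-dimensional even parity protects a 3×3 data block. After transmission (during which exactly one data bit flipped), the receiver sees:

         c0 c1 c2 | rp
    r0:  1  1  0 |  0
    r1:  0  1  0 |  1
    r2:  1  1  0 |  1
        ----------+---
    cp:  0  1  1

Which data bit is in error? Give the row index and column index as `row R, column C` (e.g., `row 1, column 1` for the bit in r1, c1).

row 2, column 2

Recompute each row's even parity and compare to rp:
  r0: data parity 0, sent rp 0 → ok
  r1: data parity 1, sent rp 1 → ok
  r2: data parity 0, sent rp 1 → mismatch
Recompute each column's even parity and compare to cp:
  c0: data parity 0, sent cp 0 → ok
  c1: data parity 1, sent cp 1 → ok
  c2: data parity 0, sent cp 1 → mismatch
Exactly one row (r2) and one column (c2) fail → the flipped bit is at their intersection.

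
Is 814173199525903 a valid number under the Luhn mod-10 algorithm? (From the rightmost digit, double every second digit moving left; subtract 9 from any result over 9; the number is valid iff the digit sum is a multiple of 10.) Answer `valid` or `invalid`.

From the right, keep odd positions and double even positions (subtract 9 from any doubled value over 9):
  doubled (positions 2,4,...): 0 1 1 9 6 2 2 → sum 21
  kept (positions 1,3,...): 3 9 2 9 1 7 4 8 → sum 43
Total = 64.
64 mod 10 = 4, so the number is invalid.

invalid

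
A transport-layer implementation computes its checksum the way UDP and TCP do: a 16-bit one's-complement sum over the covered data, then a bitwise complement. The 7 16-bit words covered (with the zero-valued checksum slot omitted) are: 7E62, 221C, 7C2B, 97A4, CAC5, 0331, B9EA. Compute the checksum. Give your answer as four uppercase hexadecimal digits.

C3CF

One's-complement addition (fold any carry out of bit 15 back into bit 0):
  0x7E62 + 0x221C = 0x0A07E
  0xA07E + 0x7C2B = 0x11CA9 → wrap carry → 0x1CAA
  0x1CAA + 0x97A4 = 0x0B44E
  0xB44E + 0xCAC5 = 0x17F13 → wrap carry → 0x7F14
  0x7F14 + 0x0331 = 0x08245
  0x8245 + 0xB9EA = 0x13C2F → wrap carry → 0x3C30
One's-complement sum = 0x3C30.
Checksum = ~0x3C30 & 0xFFFF = 0xC3CF.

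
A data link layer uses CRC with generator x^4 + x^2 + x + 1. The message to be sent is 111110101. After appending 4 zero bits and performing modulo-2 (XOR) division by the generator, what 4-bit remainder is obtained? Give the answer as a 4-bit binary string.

1011

Append 4 zeros: 1111101010000. Divide by 10111 (XOR where the leading bit is 1):
  pos 0: 11111 XOR 10111 = 01000
  pos 1: 10000 XOR 10111 = 00111
  pos 3: 11110 XOR 10111 = 01001
  pos 4: 10011 XOR 10111 = 00100
  pos 6: 10000 XOR 10111 = 00111
  pos 8: 11100 XOR 10111 = 01011
Remainder (last 4 bits) = 1011. This is the CRC / FCS.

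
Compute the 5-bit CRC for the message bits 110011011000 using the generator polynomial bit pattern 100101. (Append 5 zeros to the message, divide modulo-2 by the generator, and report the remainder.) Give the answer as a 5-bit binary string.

Append 5 zeros: 11001101100000000. Divide by 100101 (XOR where the leading bit is 1):
  pos 0: 110011 XOR 100101 = 010110
  pos 1: 101100 XOR 100101 = 001001
  pos 3: 100111 XOR 100101 = 000010
  pos 7: 100000 XOR 100101 = 000101
  pos 10: 101000 XOR 100101 = 001101
Remainder (last 5 bits) = 11010. This is the CRC / FCS.

11010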